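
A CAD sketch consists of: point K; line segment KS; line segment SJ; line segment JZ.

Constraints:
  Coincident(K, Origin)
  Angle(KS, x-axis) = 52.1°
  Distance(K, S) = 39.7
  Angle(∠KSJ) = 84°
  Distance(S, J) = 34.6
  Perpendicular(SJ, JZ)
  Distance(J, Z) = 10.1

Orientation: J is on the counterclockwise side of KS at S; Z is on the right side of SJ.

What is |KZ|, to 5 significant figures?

58.186

K is at the origin; KS runs at 52.1° with length 39.7, so S = 39.7·(cos 52.1°, sin 52.1°) = (24.387, 31.327). ∠KSJ = 84.0°, so SJ runs at 52.1° + (180° − 84.0°) = 148.10° from the x-axis; with |SJ| = 34.6, J = S + 34.6·(cos 148.10°, sin 148.10°) = (-4.9873, 49.611). SJ is perpendicular to JZ; with |JZ| = 10.1 on the right of SJ, Z = J + 10.1·(0.52844, 0.84897) = (0.34993, 58.185). Then |KZ| = |Z − K| = 58.186.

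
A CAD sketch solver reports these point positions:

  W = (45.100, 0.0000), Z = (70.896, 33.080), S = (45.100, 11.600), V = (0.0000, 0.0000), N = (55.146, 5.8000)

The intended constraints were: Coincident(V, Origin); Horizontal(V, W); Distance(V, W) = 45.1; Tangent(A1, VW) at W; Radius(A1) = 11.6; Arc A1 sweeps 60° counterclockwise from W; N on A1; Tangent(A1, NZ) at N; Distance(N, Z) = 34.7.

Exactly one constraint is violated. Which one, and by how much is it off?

Distance(N, Z) = 34.7 — off by 3.20.

V = (0.00, 0.00) ✓; V.y = 0.00, W.y = 0.00 ✓; |VW| = 45.10 ✓; ∠(SW, WV) = 90.00° ✓; |SW| = 11.60 ✓; bearing(S→N) − bearing(S→W) = 60.00° ✓; |SN| = 11.60 ✓; ∠(SN, NZ) = 90.00° ✓; |NZ| = 31.50 ✗.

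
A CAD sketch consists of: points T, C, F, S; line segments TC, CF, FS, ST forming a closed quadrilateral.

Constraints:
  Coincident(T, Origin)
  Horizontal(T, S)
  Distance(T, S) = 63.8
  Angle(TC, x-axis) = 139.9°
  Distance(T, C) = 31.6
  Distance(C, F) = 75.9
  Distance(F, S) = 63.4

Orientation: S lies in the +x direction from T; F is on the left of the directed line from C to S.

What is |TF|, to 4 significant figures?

72.02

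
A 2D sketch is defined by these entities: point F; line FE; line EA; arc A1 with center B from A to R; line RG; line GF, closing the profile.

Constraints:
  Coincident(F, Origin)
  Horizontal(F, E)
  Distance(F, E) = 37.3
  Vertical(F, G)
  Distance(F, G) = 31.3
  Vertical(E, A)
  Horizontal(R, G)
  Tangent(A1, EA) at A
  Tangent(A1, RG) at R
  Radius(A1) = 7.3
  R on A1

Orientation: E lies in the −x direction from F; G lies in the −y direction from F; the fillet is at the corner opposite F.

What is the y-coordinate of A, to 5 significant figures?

-24.000

F is at the origin; F and E share the same y with |FE| = 37.3 and E on the −x side, so E = (-37.300, 0.0000). F and G share the same x with |FG| = 31.3 and G on the −y side, so G = (0.0000, -31.300). The virtual corner opposite F is at (-37.300, -31.300). Since A1 is tangent to EA there, BA ⟂ EA and since A1 is tangent to RG there, BR ⟂ RG, with radius 7.3, so the center B sits 7.3 in from both sides at B = (-30.000, -24.000). That places the tangent points at A = (-37.300, -24.000) on EA and R = (-30.000, -31.300) on RG. So A.y = -24.000.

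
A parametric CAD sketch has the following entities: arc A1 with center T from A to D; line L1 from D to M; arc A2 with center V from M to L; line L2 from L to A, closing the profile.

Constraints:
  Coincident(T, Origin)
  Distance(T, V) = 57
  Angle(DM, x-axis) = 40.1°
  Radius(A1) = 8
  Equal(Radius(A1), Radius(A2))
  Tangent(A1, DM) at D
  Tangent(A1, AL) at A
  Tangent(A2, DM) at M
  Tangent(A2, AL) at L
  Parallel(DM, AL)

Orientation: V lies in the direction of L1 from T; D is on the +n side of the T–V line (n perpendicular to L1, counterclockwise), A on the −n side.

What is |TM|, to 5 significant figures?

57.559

The slot axis is L1's direction at 40.1°, so u = (cos 40.1°, sin 40.1°) = (0.76492, 0.64412) and n = (−sin 40.1°, cos 40.1°) = (-0.64412, 0.76492). T is at the origin and V lies 57.0 along u from T, so V = 57.0·u = (43.601, 36.715). Tangency of A1 to both parallel lines with radius 8.0 puts D and A at T ± 8.0·n: D = (-5.1530, 6.1194), A = (5.1530, -6.1194). Equal radii place M and L the same way about V: M = V + 8.0·n = (38.448, 42.834), L = V − 8.0·n = (48.754, 30.596). Then |TM| = |M − T| = 57.559.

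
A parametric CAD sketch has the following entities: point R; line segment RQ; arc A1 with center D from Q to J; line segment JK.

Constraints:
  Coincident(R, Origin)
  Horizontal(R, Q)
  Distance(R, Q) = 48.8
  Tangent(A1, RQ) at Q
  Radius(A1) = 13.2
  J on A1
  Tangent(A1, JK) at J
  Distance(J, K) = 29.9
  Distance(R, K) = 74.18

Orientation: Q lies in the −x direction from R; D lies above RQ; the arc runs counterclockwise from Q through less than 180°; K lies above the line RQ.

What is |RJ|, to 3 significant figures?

45.1

R is at the origin; R and Q share the same y with |RQ| = 48.8 and Q on the −x side, so Q = (-48.8, 0.00). A1 meets RQ tangentially, so DQ is at right angles to RQ, so D = Q + (0, 13.2) = (-48.8, 13.2). Since DJ ⟂ JK (tangency), |DK| = √(13.2² + 29.9²) = 32.7 regardless of where J sits on A1. So K lies on both circle(R, 74.18) and circle(D, 32.7); the above-RQ intersection is K = (-59.7, 44.0). J is the foot of the tangent from K: J = (-39.2, 22.3).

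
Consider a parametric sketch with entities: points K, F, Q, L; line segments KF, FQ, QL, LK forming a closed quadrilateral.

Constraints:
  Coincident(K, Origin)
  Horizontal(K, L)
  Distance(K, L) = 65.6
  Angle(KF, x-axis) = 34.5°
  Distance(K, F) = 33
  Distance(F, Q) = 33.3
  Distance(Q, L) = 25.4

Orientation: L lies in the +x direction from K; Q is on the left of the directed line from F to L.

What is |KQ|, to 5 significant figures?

64.851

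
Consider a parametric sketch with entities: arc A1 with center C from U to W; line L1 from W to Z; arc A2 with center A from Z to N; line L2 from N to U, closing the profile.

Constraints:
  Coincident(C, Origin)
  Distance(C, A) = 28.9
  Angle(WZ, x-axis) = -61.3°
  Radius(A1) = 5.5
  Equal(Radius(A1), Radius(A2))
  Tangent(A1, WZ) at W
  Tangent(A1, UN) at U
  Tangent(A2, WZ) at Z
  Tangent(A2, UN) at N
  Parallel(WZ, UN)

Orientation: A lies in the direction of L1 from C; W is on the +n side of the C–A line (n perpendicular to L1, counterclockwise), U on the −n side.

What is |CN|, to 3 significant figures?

29.4

Tangency of A1 to both parallel lines with radius 5.5 puts W and U at C ± 5.5·n: W = (4.82, 2.64), U = (-4.82, -2.64). Equal radii place Z and N the same way about A: Z = A + 5.5·n = (18.7, -22.7), N = A − 5.5·n = (9.05, -28.0). Then |CN| = |N − C| = 29.4.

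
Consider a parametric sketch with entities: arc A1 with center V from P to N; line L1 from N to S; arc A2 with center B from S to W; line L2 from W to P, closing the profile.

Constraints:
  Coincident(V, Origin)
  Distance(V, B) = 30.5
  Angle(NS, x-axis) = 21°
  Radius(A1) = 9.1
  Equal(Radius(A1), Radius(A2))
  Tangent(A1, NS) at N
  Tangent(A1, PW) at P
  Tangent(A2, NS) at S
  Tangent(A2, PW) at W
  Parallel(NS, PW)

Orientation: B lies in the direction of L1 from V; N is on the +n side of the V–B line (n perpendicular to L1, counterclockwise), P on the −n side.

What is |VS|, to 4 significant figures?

31.83

The slot axis is L1's direction at 21.0°, so u = (cos 21.0°, sin 21.0°) = (0.9336, 0.3584) and n = (−sin 21.0°, cos 21.0°) = (-0.3584, 0.9336). V is at the origin and B lies 30.5 along u from V, so B = 30.5·u = (28.47, 10.93). Tangency of A1 to both parallel lines with radius 9.1 puts N and P at V ± 9.1·n: N = (-3.261, 8.496), P = (3.261, -8.496). Equal radii place S and W the same way about B: S = B + 9.1·n = (25.21, 19.43), W = B − 9.1·n = (31.74, 2.435). Then |VS| = |S − V| = 31.83.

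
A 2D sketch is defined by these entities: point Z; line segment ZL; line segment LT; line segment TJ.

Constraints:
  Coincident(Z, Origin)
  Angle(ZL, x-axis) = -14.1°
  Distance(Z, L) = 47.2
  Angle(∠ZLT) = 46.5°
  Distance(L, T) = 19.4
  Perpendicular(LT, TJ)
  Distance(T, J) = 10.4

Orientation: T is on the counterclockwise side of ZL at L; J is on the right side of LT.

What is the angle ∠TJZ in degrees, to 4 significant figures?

16.34°

Z is at the origin; ZL runs at -14.1° with length 47.2, so L = 47.2·(cos -14.1°, sin -14.1°) = (45.78, -11.50). ∠ZLT = 46.5°, so LT runs at -14.1° + (180° − 46.5°) = 119.4° from the x-axis; with |LT| = 19.4, T = L + 19.4·(cos 119.4°, sin 119.4°) = (36.25, 5.403). LT ⟂ TJ; with |TJ| = 10.4 on the right of LT, J = T + 10.4·(0.8712, 0.4909) = (45.32, 10.51). Then cos ∠TJZ = JT·JZ / (|JT||JZ|), giving 16.34°.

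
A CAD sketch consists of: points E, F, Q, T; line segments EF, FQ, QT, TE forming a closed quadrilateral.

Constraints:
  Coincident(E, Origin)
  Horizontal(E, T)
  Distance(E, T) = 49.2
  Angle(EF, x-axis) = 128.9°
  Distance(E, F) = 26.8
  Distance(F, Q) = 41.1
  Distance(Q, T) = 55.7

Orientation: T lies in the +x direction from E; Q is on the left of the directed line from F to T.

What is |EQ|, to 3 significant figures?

47.9

E is at the origin; ET is horizontal with |ET| = 49.2 and T in +x, so T = (49.2, 0). EF runs at 128.9° with |EF| = 26.8, so F = (-16.8, 20.9). Q is determined by |FQ| = 41.1 and |QT| = 55.7 together: it lies at the intersection of circle(F, 41.1) and circle(T, 55.7). With |FT| = 69.2, the foot of the radical line on FT is 24.4 from F and the perpendicular offset is √(41.1² − 24.4²) = 33.1. Taking the left-of-FT solution: Q = (16.4, 45.0).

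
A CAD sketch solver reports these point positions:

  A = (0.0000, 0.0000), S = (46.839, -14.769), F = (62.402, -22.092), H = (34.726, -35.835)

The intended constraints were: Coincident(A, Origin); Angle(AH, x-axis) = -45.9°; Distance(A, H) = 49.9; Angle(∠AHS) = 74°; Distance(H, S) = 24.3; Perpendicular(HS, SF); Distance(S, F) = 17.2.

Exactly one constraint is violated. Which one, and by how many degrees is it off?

Perpendicular(HS, SF) — off by 4.70°.

A = (0.00, 0.00) ✓; AH at -45.90° ✓; |AH| = 49.90 ✓; ∠AHS = 74.00° ✓; |HS| = 24.30 ✓; ∠(HS, SF) = 85.30° ✗; |SF| = 17.20 ✓.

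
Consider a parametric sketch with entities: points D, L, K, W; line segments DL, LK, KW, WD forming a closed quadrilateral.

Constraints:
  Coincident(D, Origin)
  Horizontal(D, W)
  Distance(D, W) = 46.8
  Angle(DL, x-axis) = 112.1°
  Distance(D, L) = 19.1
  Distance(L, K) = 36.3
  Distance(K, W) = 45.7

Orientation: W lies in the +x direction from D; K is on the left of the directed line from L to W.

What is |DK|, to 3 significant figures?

44.7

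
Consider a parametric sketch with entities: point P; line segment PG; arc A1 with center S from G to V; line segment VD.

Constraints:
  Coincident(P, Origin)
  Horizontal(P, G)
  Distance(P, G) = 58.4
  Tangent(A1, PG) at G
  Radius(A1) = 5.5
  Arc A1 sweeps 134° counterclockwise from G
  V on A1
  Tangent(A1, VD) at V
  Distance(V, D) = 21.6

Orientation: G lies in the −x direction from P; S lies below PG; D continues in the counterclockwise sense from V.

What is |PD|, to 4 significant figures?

53.48

On A1, G sits at bearing 90° from S; a 134° counterclockwise sweep puts V at bearing 224°, so V = S + 5.5·(cos 224°, sin 224°) = (-62.36, -9.321). A1 meets VD tangentially, so SV is at right angles to VD, so VD runs along (−sin 224°, cos 224°); with |VD| = 21.6, D = (-47.35, -24.86). Then |PD| = |D − P| = 53.48.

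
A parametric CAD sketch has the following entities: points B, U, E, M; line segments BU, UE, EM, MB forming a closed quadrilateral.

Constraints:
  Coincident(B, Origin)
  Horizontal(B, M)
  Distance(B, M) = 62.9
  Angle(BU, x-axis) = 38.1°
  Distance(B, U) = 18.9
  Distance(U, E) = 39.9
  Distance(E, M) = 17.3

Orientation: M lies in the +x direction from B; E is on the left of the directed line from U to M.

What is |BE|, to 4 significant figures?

56.69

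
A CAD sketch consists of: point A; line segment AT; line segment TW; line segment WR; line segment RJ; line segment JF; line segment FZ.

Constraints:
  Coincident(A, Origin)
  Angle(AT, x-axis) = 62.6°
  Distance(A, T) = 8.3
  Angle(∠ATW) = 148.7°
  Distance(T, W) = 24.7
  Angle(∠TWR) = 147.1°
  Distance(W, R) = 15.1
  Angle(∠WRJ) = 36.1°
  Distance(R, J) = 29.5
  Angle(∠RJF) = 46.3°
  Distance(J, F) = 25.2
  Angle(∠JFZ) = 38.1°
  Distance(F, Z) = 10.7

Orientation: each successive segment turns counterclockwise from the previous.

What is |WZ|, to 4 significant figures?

1.622

∠RJF = 46.3° gives JF at 44.40° from the x-axis; with |JF| = 25.2, F = (11.46, 32.24). ∠JFZ = 38.1° gives FZ at -173.7° from the x-axis; with |FZ| = 10.7, Z = (0.8242, 31.06). Then |WZ| = |Z − W| = 1.622.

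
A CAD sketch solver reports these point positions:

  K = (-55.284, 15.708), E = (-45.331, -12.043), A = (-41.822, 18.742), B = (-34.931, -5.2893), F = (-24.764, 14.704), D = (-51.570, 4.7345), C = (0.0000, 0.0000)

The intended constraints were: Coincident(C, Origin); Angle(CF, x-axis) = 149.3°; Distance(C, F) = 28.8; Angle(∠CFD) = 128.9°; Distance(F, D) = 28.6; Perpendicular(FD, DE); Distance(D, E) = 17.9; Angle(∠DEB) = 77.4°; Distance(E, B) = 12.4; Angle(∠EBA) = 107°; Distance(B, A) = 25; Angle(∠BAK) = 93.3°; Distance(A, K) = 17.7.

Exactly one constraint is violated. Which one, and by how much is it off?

Distance(A, K) = 17.7 — off by 3.90.

C = (0.00, 0.00) ✓; CF at 149.3° ✓; |CF| = 28.80 ✓; ∠CFD = 128.9° ✓; |FD| = 28.60 ✓; ∠(FD, DE) = 90.00° ✓; |DE| = 17.90 ✓; ∠DEB = 77.40° ✓; |EB| = 12.40 ✓; ∠EBA = 107.0° ✓; |BA| = 25.00 ✓; ∠BAK = 93.30° ✓; |AK| = 13.80 ✗.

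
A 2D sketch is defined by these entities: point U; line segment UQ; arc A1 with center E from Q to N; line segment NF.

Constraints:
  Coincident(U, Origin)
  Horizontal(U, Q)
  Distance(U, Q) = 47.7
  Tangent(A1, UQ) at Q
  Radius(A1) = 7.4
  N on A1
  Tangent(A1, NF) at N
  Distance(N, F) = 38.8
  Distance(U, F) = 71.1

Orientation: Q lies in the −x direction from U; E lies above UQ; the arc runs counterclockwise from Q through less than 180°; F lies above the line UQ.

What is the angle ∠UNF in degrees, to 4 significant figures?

123.4°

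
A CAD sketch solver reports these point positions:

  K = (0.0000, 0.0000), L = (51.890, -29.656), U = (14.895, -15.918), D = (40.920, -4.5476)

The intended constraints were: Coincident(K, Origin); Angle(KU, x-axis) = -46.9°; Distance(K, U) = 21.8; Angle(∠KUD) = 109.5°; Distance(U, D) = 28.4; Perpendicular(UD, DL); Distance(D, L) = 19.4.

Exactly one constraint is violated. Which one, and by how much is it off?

Distance(D, L) = 19.4 — off by 8.00.

K = (0.00, 0.00) ✓; KU at -46.90° ✓; |KU| = 21.80 ✓; ∠KUD = 109.5° ✓; |UD| = 28.40 ✓; ∠(UD, DL) = 90.00° ✓; |DL| = 27.40 ✗.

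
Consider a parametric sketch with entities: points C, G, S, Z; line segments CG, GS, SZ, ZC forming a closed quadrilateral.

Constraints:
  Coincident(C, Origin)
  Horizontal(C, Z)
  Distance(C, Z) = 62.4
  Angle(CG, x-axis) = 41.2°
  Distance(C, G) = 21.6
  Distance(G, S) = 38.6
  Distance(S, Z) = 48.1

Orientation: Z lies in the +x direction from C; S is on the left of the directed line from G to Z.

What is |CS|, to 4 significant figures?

60.07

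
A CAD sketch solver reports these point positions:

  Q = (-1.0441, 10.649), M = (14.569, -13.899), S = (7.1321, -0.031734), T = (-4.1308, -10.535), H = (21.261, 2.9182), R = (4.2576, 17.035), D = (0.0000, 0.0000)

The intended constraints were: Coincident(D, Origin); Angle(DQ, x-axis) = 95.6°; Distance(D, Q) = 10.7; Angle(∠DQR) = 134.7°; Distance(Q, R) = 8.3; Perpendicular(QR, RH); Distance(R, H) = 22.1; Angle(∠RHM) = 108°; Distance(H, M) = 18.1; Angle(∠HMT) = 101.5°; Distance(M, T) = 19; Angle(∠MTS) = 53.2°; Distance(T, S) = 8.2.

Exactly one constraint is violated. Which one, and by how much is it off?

Distance(T, S) = 8.2 — off by 7.20.

D = (0.00, 0.00) ✓; DQ at 95.60° ✓; |DQ| = 10.70 ✓; ∠DQR = 134.7° ✓; |QR| = 8.300 ✓; ∠(QR, RH) = 90.00° ✓; |RH| = 22.10 ✓; ∠RHM = 108.0° ✓; |HM| = 18.10 ✓; ∠HMT = 101.5° ✓; |MT| = 19.00 ✓; ∠MTS = 53.20° ✓; |TS| = 15.40 ✗.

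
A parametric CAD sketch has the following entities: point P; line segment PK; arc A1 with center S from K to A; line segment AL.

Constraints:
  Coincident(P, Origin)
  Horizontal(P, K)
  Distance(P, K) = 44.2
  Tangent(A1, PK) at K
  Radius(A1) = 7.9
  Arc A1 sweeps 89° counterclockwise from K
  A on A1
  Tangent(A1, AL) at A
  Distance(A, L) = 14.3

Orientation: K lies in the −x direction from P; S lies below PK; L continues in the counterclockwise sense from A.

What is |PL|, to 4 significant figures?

56.81

P is at the origin; PK is horizontal with |PK| = 44.2 and K on the −x side, so K = (-44.20, 0.000). A1 meets PK tangentially, so SK is at right angles to PK, so S = K + (0, -7.9) = (-44.20, -7.900). On A1, K sits at bearing 90° from S; an 89° counterclockwise sweep puts A at bearing 179°, so A = S + 7.9·(cos 179°, sin 179°) = (-52.10, -7.762). Since A1 is tangent to AL there, SA ⟂ AL, so AL runs along (−sin 179°, cos 179°); with |AL| = 14.3, L = (-52.35, -22.06). Then |PL| = |L − P| = 56.81.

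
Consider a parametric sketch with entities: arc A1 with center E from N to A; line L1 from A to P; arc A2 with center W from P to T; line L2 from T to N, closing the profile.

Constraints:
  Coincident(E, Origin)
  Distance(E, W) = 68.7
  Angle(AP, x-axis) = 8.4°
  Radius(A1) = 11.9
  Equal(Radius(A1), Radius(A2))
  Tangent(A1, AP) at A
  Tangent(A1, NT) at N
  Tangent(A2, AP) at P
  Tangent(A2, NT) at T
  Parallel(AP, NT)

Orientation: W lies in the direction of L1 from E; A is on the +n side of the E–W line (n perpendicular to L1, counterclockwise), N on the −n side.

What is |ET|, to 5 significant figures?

69.723

Tangency of A1 to both parallel lines with radius 11.9 puts A and N at E ± 11.9·n: A = (-1.7384, 11.772), N = (1.7384, -11.772). Equal radii place P and T the same way about W: P = W + 11.9·n = (66.225, 21.808), T = W − 11.9·n = (69.701, -1.7364). Then |ET| = |T − E| = 69.723.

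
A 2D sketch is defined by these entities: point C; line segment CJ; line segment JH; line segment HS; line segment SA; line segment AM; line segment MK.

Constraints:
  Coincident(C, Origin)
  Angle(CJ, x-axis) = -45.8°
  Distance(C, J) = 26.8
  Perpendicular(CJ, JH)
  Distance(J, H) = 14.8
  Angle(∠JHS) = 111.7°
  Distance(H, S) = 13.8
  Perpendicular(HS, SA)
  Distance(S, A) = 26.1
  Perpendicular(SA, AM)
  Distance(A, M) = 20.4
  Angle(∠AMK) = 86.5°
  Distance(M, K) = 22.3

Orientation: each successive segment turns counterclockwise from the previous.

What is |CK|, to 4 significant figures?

31.64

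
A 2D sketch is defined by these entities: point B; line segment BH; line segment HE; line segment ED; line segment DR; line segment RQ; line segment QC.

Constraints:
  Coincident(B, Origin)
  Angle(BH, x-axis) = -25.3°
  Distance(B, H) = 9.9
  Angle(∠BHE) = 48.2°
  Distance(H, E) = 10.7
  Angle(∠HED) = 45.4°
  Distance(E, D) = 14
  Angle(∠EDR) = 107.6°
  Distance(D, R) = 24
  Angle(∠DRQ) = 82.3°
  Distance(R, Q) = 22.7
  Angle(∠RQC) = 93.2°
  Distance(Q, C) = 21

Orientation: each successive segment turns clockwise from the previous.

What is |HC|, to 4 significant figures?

13.44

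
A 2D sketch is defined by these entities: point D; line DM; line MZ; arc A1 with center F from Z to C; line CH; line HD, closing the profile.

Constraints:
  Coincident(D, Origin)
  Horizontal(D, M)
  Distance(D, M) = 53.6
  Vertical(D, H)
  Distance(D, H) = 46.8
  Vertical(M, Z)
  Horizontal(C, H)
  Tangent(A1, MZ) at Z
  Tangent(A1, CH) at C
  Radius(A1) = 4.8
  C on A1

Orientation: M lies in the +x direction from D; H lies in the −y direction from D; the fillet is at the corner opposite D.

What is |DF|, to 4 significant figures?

64.39

D is at the origin; D and M share the same y with |DM| = 53.6 and M on the +x side, so M = (53.60, 0.000). DH is vertical with |DH| = 46.8 and H on the −y side, so H = (0.000, -46.80). The virtual corner opposite D is at (53.60, -46.80). Since A1 is tangent to MZ there, FZ ⟂ MZ and since A1 is tangent to CH there, FC ⟂ CH, with radius 4.8, so the center F sits 4.8 in from both sides at F = (48.80, -42.00). Then |DF| = |F − D| = 64.39.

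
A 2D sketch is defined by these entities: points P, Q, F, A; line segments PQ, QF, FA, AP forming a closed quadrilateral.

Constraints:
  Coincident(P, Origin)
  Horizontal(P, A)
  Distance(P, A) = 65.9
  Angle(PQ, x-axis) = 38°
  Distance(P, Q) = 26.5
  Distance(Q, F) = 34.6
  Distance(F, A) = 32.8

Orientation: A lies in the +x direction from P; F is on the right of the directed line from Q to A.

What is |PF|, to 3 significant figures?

39.3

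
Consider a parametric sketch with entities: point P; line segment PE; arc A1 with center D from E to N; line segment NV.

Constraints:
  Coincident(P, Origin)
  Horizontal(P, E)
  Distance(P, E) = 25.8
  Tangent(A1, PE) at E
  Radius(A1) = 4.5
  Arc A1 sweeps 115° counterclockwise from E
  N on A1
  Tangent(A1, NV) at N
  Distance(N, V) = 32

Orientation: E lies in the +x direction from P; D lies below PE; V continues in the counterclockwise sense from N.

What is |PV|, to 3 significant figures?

50.0

On A1, E sits at bearing 90° from D; a 115° counterclockwise sweep puts N at bearing 205°, so N = D + 4.5·(cos 205°, sin 205°) = (21.7, -6.40). The tangent condition forces DN to be normal to NV, so NV runs along (−sin 205°, cos 205°); with |NV| = 32.0, V = (35.2, -35.4). Then |PV| = |V − P| = 50.0.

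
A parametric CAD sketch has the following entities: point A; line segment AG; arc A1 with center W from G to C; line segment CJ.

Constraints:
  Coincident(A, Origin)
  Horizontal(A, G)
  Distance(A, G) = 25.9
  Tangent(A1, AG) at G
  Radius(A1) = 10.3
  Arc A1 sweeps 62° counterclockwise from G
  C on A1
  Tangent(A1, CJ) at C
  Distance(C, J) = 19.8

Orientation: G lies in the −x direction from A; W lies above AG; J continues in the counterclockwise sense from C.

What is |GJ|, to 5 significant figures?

29.407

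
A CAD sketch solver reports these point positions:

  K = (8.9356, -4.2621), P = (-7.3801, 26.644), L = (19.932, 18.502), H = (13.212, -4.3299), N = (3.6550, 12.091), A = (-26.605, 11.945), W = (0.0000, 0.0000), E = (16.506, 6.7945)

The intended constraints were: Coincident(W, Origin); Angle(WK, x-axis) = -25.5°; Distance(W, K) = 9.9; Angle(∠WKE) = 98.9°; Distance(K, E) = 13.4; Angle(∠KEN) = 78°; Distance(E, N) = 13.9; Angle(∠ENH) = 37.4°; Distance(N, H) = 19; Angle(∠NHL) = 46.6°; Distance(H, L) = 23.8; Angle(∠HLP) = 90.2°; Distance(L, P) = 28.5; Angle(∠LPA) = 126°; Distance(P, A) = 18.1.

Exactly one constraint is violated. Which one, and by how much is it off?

Distance(P, A) = 18.1 — off by 6.10.

W = (0.00, 0.00) ✓; WK at -25.50° ✓; |WK| = 9.900 ✓; ∠WKE = 98.90° ✓; |KE| = 13.40 ✓; ∠KEN = 78.00° ✓; |EN| = 13.90 ✓; ∠ENH = 37.40° ✓; |NH| = 19.00 ✓; ∠NHL = 46.60° ✓; |HL| = 23.80 ✓; ∠HLP = 90.20° ✓; |LP| = 28.50 ✓; ∠LPA = 126.0° ✓; |PA| = 24.20 ✗.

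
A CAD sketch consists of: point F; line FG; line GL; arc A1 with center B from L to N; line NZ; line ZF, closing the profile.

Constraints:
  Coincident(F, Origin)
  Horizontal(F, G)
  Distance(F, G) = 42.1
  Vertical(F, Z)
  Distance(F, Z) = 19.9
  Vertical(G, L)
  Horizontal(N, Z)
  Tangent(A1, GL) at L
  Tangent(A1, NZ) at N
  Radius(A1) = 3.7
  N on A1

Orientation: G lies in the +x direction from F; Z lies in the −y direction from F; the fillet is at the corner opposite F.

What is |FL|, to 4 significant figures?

45.11

F is at the origin; FG is horizontal with |FG| = 42.1 and G on the +x side, so G = (42.10, 0.000). F and Z share the same x with |FZ| = 19.9 and Z on the −y side, so Z = (0.000, -19.90). The virtual corner opposite F is at (42.10, -19.90). The tangent condition forces BL to be normal to GL and tangency of A1 to NZ means the radius BN is perpendicular to NZ, with radius 3.7, so the center B sits 3.7 in from both sides at B = (38.40, -16.20). That places the tangent points at L = (42.10, -16.20) on GL and N = (38.40, -19.90) on NZ. Then |FL| = |L − F| = 45.11.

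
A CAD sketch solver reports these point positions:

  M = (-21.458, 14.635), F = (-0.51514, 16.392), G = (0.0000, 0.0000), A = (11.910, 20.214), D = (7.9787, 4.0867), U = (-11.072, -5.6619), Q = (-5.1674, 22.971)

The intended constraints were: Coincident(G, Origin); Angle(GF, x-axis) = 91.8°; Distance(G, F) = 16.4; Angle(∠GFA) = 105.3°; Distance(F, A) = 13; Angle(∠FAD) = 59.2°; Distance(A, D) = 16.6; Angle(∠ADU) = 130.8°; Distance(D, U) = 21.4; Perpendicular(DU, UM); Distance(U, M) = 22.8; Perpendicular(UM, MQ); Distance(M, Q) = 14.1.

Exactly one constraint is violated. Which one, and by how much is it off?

Distance(M, Q) = 14.1 — off by 4.20.

G = (0.00, 0.00) ✓; GF at 91.80° ✓; |GF| = 16.40 ✓; ∠GFA = 105.3° ✓; |FA| = 13.00 ✓; ∠FAD = 59.20° ✓; |AD| = 16.60 ✓; ∠ADU = 130.8° ✓; |DU| = 21.40 ✓; ∠(DU, UM) = 90.00° ✓; |UM| = 22.80 ✓; ∠(UM, MQ) = 90.00° ✓; |MQ| = 18.30 ✗.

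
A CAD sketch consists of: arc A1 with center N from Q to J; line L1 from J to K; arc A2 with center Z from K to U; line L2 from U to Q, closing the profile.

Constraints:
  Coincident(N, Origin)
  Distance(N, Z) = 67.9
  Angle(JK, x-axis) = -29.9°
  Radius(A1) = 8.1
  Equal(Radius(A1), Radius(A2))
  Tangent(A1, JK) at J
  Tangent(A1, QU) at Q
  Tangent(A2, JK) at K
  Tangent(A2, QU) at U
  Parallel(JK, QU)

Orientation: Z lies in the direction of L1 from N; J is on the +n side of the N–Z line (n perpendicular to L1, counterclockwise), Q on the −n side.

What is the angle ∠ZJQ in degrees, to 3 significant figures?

83.2°

N is at the origin and Z lies 67.9 along u from N, so Z = 67.9·u = (58.9, -33.8). Tangency of A1 to both parallel lines with radius 8.1 puts J and Q at N ± 8.1·n: J = (4.04, 7.02), Q = (-4.04, -7.02). Then cos ∠ZJQ = JZ·JQ / (|JZ||JQ|), giving 83.2°.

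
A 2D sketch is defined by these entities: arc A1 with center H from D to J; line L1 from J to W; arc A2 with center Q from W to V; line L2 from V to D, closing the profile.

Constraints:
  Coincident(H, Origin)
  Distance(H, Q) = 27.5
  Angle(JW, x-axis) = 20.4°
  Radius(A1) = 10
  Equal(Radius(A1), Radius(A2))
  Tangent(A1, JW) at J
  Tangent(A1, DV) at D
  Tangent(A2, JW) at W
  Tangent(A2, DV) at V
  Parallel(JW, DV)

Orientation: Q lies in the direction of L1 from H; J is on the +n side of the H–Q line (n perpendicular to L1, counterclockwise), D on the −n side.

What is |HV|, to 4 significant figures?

29.26

The slot axis is L1's direction at 20.4°, so u = (cos 20.4°, sin 20.4°) = (0.9373, 0.3486) and n = (−sin 20.4°, cos 20.4°) = (-0.3486, 0.9373). H is at the origin and Q lies 27.5 along u from H, so Q = 27.5·u = (25.78, 9.586). Tangency of A1 to both parallel lines with radius 10.0 puts J and D at H ± 10.0·n: J = (-3.486, 9.373), D = (3.486, -9.373). Equal radii place W and V the same way about Q: W = Q + 10.0·n = (22.29, 18.96), V = Q − 10.0·n = (29.26, 0.2129). Then |HV| = |V − H| = 29.26.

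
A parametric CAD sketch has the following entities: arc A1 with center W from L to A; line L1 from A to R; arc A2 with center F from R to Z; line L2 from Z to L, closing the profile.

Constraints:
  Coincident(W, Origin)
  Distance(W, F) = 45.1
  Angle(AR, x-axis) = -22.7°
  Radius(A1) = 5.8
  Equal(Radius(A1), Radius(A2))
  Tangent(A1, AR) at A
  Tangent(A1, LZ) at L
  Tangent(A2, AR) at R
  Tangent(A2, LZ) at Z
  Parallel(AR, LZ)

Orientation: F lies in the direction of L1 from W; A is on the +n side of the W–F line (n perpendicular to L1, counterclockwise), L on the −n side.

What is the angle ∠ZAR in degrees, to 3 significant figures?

14.4°

The slot axis is L1's direction at -22.7°, so u = (cos -22.7°, sin -22.7°) = (0.923, -0.386) and n = (−sin -22.7°, cos -22.7°) = (0.386, 0.923). W is at the origin and F lies 45.1 along u from W, so F = 45.1·u = (41.6, -17.4). Tangency of A1 to both parallel lines with radius 5.8 puts A and L at W ± 5.8·n: A = (2.24, 5.35), L = (-2.24, -5.35). Equal radii place R and Z the same way about F: R = F + 5.8·n = (43.8, -12.1), Z = F − 5.8·n = (39.4, -22.8). Then cos ∠ZAR = AZ·AR / (|AZ||AR|), giving 14.4°.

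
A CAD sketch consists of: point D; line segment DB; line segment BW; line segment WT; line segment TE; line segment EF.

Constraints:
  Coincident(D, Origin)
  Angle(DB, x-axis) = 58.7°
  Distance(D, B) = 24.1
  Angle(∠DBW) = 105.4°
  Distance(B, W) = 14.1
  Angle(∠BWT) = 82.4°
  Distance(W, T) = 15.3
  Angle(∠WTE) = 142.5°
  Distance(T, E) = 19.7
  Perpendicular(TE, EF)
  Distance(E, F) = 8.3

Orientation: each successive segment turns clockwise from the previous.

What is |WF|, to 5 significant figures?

31.854

∠WTE = 142.5° gives TE at -151.00° from the x-axis; with |TE| = 19.7, E = (2.7501, -6.8521). TE ⟂ EF, so EF runs at 119.00°; with |EF| = 8.3, F = (-1.2738, 0.40721). Then |WF| = |F − W| = 31.854.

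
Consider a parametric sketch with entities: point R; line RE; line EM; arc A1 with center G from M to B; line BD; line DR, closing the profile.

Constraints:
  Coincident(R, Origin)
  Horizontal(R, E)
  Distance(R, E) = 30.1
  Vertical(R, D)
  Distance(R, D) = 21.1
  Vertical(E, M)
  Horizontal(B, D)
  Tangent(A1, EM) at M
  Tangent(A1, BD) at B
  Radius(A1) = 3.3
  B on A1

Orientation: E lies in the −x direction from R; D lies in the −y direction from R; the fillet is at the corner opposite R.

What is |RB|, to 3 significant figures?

34.1

The virtual corner opposite R is at (-30.1, -21.1). Tangency of A1 to EM means the radius GM is perpendicular to EM and tangency of A1 to BD means the radius GB is perpendicular to BD, with radius 3.3, so the center G sits 3.3 in from both sides at G = (-26.8, -17.8). That places the tangent points at M = (-30.1, -17.8) on EM and B = (-26.8, -21.1) on BD. Then |RB| = |B − R| = 34.1.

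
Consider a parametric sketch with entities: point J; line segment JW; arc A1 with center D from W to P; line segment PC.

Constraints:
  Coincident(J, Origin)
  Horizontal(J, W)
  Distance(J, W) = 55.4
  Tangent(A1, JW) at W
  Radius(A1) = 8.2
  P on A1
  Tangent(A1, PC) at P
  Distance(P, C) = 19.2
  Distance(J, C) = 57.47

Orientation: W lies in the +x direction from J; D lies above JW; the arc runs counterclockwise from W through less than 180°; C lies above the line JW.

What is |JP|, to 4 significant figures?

63.25

Checks: J = (0.00, 0.00) ✓; |DP| = 8.200 ✓; ∠(DP, PC) = 90.00° ✓; |PC| = 19.20 ✓; |JC| = 57.47 ✓.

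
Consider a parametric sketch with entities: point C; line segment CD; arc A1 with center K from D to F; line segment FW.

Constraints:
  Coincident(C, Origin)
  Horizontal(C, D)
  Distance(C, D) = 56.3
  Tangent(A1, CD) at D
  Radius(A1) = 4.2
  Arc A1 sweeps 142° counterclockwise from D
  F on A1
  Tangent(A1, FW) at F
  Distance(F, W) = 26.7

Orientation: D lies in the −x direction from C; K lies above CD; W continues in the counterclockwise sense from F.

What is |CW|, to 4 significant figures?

78.50

On A1, D sits at bearing -90° from K; a 142° counterclockwise sweep puts F at bearing 52°, so F = K + 4.2·(cos 52°, sin 52°) = (-53.71, 7.510). Since A1 is tangent to FW there, KF ⟂ FW, so FW runs along (−sin 52°, cos 52°); with |FW| = 26.7, W = (-74.75, 23.95). Then |CW| = |W − C| = 78.50.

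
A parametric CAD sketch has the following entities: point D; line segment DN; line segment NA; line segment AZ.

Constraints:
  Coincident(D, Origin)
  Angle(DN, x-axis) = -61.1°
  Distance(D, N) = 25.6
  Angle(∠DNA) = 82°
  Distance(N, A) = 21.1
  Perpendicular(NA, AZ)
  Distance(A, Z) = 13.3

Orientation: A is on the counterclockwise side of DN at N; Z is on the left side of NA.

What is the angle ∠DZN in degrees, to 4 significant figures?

66.72°

D is at the origin; DN runs at -61.1° with length 25.6, so N = 25.6·(cos -61.1°, sin -61.1°) = (12.37, -22.41). ∠DNA = 82.0°, so NA runs at -61.1° + (180° − 82.0°) = 36.90° from the x-axis; with |NA| = 21.1, A = N + 21.1·(cos 36.90°, sin 36.90°) = (29.25, -9.743). NA ⟂ AZ; with |AZ| = 13.3 on the left of NA, Z = A + 13.3·(-0.6004, 0.7997) = (21.26, 0.8928). Then cos ∠DZN = ZD·ZN / (|ZD||ZN|), giving 66.72°.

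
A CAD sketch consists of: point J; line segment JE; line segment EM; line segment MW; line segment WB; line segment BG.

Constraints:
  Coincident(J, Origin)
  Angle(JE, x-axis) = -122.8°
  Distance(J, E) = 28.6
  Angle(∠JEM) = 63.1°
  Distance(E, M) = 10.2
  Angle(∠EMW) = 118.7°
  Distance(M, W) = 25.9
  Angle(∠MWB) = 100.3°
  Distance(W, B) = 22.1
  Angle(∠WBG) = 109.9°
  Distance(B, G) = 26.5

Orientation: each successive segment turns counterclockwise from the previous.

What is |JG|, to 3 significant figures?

30.3

∠MWB = 100.3° gives WB at 135° from the x-axis; with |WB| = 22.1, B = (-6.29, 11.8). ∠WBG = 109.9° gives BG at -155° from the x-axis; with |BG| = 26.5, G = (-30.3, 0.547). Then |JG| = |G − J| = 30.3.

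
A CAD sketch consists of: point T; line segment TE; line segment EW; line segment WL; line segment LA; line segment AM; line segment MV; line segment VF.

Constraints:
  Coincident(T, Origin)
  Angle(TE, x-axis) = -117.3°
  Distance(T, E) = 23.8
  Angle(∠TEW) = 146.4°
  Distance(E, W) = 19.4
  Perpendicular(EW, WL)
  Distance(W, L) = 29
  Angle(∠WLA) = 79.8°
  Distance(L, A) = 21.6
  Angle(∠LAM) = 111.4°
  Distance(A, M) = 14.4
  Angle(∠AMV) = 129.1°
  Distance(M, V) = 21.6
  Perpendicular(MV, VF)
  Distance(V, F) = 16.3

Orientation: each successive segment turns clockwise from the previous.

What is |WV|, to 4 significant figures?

11.67

T is at the origin; TE runs at -117.3° with length 23.8, so E = (-10.92, -21.15). ∠TEW = 146.4° gives EW at -150.9° from the x-axis; with |EW| = 19.4, W = (-27.87, -30.58). The perpendicularity gives WL at right angles to EW, so WL runs at 119.1°; with |WL| = 29.0, L = (-41.97, -5.245). ∠WLA = 79.8° gives LA at 18.90° from the x-axis; with |LA| = 21.6, A = (-21.54, 1.752). ∠LAM = 111.4° gives AM at -49.70° from the x-axis; with |AM| = 14.4, M = (-12.22, -9.230). ∠AMV = 129.1° gives MV at -100.6° from the x-axis; with |MV| = 21.6, V = (-16.19, -30.46). Then |WV| = |V − W| = 11.67.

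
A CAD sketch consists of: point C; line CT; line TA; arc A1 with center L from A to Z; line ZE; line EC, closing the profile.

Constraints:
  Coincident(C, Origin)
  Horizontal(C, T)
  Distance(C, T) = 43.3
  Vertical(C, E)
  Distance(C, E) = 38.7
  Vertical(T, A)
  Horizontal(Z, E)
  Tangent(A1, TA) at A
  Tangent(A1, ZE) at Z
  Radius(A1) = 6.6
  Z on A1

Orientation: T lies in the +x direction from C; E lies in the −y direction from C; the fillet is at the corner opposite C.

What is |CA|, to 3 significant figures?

53.9

C is at the origin; C and T share the same y with |CT| = 43.3 and T on the +x side, so T = (43.3, 0.00). C and E share the same x with |CE| = 38.7 and E on the −y side, so E = (0.00, -38.7). The virtual corner opposite C is at (43.3, -38.7). A1 meets TA tangentially, so LA is at right angles to TA and since A1 is tangent to ZE there, LZ ⟂ ZE, with radius 6.6, so the center L sits 6.6 in from both sides at L = (36.7, -32.1). That places the tangent points at A = (43.3, -32.1) on TA and Z = (36.7, -38.7) on ZE. Then |CA| = |A − C| = 53.9.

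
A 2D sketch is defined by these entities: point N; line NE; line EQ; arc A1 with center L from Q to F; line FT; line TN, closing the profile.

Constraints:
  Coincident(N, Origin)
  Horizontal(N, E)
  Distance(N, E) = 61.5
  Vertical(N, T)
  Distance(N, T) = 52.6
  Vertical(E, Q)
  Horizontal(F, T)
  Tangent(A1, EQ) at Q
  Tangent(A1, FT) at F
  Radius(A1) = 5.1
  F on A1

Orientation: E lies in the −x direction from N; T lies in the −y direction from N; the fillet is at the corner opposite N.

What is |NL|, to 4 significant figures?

73.74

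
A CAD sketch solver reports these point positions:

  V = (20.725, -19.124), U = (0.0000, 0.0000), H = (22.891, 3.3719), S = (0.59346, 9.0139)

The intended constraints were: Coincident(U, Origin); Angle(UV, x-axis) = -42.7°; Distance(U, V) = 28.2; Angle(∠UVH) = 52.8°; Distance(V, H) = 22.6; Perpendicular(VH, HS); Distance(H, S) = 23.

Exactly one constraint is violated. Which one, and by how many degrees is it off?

Perpendicular(VH, HS) — off by 8.70°.

U = (0.00, 0.00) ✓; UV at -42.70° ✓; |UV| = 28.20 ✓; ∠UVH = 52.80° ✓; |VH| = 22.60 ✓; ∠(VH, HS) = 81.30° ✗; |HS| = 23.00 ✓.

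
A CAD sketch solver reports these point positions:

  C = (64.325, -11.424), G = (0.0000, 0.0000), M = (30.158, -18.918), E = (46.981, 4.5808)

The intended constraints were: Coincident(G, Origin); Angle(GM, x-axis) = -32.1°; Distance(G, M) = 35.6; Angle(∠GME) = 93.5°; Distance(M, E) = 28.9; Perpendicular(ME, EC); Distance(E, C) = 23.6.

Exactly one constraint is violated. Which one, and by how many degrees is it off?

Perpendicular(ME, EC) — off by 7.10°.

G = (0.00, 0.00) ✓; GM at -32.10° ✓; |GM| = 35.60 ✓; ∠GME = 93.50° ✓; |ME| = 28.90 ✓; ∠(ME, EC) = 97.10° ✗; |EC| = 23.60 ✓.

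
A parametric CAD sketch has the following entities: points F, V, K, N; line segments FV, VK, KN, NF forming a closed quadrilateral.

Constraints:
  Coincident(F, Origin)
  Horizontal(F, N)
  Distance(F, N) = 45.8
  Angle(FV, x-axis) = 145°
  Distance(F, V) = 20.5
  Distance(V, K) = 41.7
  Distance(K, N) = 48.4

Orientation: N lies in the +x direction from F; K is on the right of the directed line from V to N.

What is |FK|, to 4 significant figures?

24.72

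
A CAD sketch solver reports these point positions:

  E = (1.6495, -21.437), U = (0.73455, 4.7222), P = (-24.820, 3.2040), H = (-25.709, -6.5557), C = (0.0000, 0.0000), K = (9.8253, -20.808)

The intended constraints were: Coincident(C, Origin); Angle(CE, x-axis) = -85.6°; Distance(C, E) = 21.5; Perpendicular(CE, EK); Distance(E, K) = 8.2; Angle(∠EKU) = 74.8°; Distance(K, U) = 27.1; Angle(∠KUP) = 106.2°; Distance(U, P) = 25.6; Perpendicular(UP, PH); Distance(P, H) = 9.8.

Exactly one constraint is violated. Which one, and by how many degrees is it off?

Perpendicular(UP, PH) — off by 8.60°.

C = (0.00, 0.00) ✓; CE at -85.60° ✓; |CE| = 21.50 ✓; ∠(CE, EK) = 90.00° ✓; |EK| = 8.200 ✓; ∠EKU = 74.80° ✓; |KU| = 27.10 ✓; ∠KUP = 106.2° ✓; |UP| = 25.60 ✓; ∠(UP, PH) = 81.40° ✗; |PH| = 9.800 ✓.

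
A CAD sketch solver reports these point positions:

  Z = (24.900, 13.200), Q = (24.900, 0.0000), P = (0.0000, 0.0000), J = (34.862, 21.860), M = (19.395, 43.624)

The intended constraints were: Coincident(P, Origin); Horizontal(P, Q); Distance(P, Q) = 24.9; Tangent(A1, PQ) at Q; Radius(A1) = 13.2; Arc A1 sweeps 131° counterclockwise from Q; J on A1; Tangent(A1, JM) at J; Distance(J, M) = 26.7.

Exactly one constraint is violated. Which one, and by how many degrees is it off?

Tangent(A1, JM) at J — off by 5.60°.

P = (0.00, 0.00) ✓; P.y = 0.00, Q.y = 0.00 ✓; |PQ| = 24.90 ✓; ∠(ZQ, QP) = 90.00° ✓; |ZQ| = 13.20 ✓; bearing(Z→J) − bearing(Z→Q) = 131.0° ✓; |ZJ| = 13.20 ✓; ∠(ZJ, JM) = 95.60° ✗; |JM| = 26.70 ✓.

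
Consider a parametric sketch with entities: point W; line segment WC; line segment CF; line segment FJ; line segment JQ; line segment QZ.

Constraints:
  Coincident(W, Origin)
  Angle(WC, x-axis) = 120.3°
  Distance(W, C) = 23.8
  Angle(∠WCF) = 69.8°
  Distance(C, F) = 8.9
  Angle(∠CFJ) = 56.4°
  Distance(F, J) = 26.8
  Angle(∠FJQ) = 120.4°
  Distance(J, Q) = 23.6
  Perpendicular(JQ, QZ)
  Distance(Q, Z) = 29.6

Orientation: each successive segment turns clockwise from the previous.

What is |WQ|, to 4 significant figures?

37.74

W is at the origin; WC runs at 120.3° with length 23.8, so C = (-12.01, 20.55). ∠WCF = 69.8° gives CF at 10.10° from the x-axis; with |CF| = 8.9, F = (-3.246, 22.11). ∠CFJ = 56.4° gives FJ at -113.5° from the x-axis; with |FJ| = 26.8, J = (-13.93, -2.468). ∠FJQ = 120.4° gives JQ at -173.1° from the x-axis; with |JQ| = 23.6, Q = (-37.36, -5.303). Then |WQ| = |Q − W| = 37.74.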